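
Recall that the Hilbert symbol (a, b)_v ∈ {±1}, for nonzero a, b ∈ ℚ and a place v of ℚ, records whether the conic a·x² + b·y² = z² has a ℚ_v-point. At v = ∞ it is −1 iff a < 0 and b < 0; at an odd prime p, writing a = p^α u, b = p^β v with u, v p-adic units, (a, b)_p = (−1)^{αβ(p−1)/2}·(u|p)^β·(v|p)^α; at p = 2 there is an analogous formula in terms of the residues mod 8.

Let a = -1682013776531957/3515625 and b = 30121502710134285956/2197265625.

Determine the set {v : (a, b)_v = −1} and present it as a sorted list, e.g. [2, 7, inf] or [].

[19, 23]

Mod squares: a ≡ -35135237, b ≡ 949601. Check v ∈ {∞, 2, 3, 5, 11, 17, 19, 23, 37, 41, 53}.
v=17: a=17^2·(≡5), b=17^2·(≡13) mod 17; (5|17)=-1, (13|17)=+1; (−1)^{2·2·8}·(-1)^2·(+1)^2 = +1.
v=53: a=53^1·(≡14), b=53^1·(≡2) mod 53; (14|53)=-1, (2|53)=-1; (−1)^{1·1·26}·(-1)^1·(-1)^1 = +1.
v=3: a=3^-2·(≡1), b=3^-2·(≡2) mod 3; (1|3)=+1, (2|3)=-1; (−1)^{-2·-2·1}·(+1)^-2·(-1)^-2 = +1.
v=∞: -35135237 < 0 and 949601 > 0  ⇒  (a,b)_∞ = +1.
v=37: a=37^3·(≡33), b=37^4·(≡34) mod 37; (33|37)=+1, (34|37)=+1; (−1)^{3·4·18}·(+1)^4·(+1)^3 = +1.
v=2: v_2(a)=0, v_2(b)=2; units ≡ 3, 1 (mod 8); ε·ε+αω+βω = 1·0+0·0+2·1 ≡ 0  ⇒  (a,b)_2 = +1.
v=5: a=5^-8·(≡2), b=5^-12·(≡4) mod 5; (2|5)=-1, (4|5)=+1; (−1)^{-8·-12·2}·(-1)^-12·(+1)^-8 = +1.
v=19: a=19^1·(≡7), b=19^1·(≡16) mod 19; (7|19)=+1, (16|19)=+1; (−1)^{1·1·9}·(+1)^1·(+1)^1 = -1.
v=41: a=41^1·(≡21), b=41^1·(≡23) mod 41; (21|41)=+1, (23|41)=+1; (−1)^{1·1·20}·(+1)^1·(+1)^1 = +1.
v=11: a=11^2·(≡8), b=11^4·(≡9) mod 11; (8|11)=-1, (9|11)=+1; (−1)^{2·4·5}·(-1)^4·(+1)^2 = +1.
v=23: a=23^1·(≡2), b=23^1·(≡16) mod 23; (2|23)=+1, (16|23)=+1; (−1)^{1·1·11}·(+1)^1·(+1)^1 = -1.
Ram(-35135237, 949601) = {19, 23}; no ℚ_19-point on the conic.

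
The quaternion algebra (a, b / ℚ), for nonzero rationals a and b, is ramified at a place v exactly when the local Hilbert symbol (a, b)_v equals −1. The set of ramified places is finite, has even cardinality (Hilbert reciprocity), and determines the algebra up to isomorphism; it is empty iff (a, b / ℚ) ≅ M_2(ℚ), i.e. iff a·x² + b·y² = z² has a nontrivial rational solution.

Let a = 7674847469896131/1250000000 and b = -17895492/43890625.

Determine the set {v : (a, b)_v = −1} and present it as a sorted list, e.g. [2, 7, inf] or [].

[2, 29]

(a, b) ≡ (6902, -17) mod (ℚ^×)²; places V = {2, 3, 5, 7, 17, 19, 29, 53, ∞}.
(a,b)_7: α=1, u≡5; β=0, v≡4 (mod 7); (5|7)=-1, (4|7)=+1; sign (−1)^0·-1^0·+1^1 = +1.
(a,b)_∞: sgn(6902)=+, sgn(-17)=−, so +1.
(a,b)_53: α=0, u≡18; β=-2, v≡36 (mod 53); (18|53)=-1, (36|53)=+1; sign (−1)^0·-1^-2·+1^0 = +1.
(a,b)_19: α=4, u≡5; β=2, v≡10 (mod 19); (5|19)=+1, (10|19)=-1; sign (−1)^0·+1^2·-1^4 = +1.
(a,b)_2: α=-7, β=2; u≡3, v≡7 (mod 8); ε(u)ε(v)=1·1, αω(v)=-7·0, βω(u)=2·1; sum ≡ 1  ⇒  -1.
(a,b)_29: α=1, u≡13; β=0, v≡17 (mod 29); (13|29)=+1, (17|29)=-1; sign (−1)^0·+1^0·-1^1 = -1.
(a,b)_3: α=10, u≡2; β=6, v≡1 (mod 3); (2|3)=-1, (1|3)=+1; sign (−1)^0·-1^6·+1^10 = +1.
(a,b)_17: α=3, u≡15; β=1, v≡4 (mod 17); (15|17)=+1, (4|17)=+1; sign (−1)^0·+1^1·+1^3 = +1.
(a,b)_5: α=-10, u≡2; β=-6, v≡2 (mod 5); (2|5)=-1, (2|5)=-1; sign (−1)^0·-1^-6·-1^-10 = +1.
(6902, -17 / ℚ) ramifies at {2, 29}: a division algebra.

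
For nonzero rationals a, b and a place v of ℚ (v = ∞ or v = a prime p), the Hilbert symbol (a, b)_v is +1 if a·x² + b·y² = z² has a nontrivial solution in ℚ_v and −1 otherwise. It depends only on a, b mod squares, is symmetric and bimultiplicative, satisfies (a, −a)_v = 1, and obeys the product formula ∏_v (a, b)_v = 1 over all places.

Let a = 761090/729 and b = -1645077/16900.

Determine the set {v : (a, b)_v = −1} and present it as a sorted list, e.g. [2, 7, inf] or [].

[2, 3, 5, 37]

Mod squares: a ≡ 6290, b ≡ -93. Check v ∈ {∞, 2, 3, 5, 7, 11, 13, 17, 19, 31, 37}.
v=37: a=37^1·(≡17), b=37^0·(≡31) mod 37; (17|37)=-1, (31|37)=-1; (−1)^{1·0·18}·(-1)^0·(-1)^1 = -1.
v=2: v_2(a)=1, v_2(b)=-2; units ≡ 1, 3 (mod 8); ε·ε+αω+βω = 0·1+1·1+-2·0 ≡ 1  ⇒  (a,b)_2 = -1.
v=3: a=3^-6·(≡2), b=3^1·(≡2) mod 3; (2|3)=-1, (2|3)=-1; (−1)^{-6·1·1}·(-1)^1·(-1)^-6 = -1.
v=17: a=17^1·(≡4), b=17^0·(≡15) mod 17; (4|17)=+1, (15|17)=+1; (−1)^{1·0·8}·(+1)^0·(+1)^1 = +1.
v=13: a=13^0·(≡5), b=13^-2·(≡11) mod 13; (5|13)=-1, (11|13)=-1; (−1)^{0·-2·6}·(-1)^-2·(-1)^0 = +1.
v=31: a=31^0·(≡18), b=31^1·(≡1) mod 31; (18|31)=+1, (1|31)=+1; (−1)^{0·1·15}·(+1)^1·(+1)^0 = +1.
v=19: a=19^0·(≡1), b=19^2·(≡13) mod 19; (1|19)=+1, (13|19)=-1; (−1)^{0·2·9}·(+1)^2·(-1)^0 = +1.
v=7: a=7^0·(≡1), b=7^2·(≡3) mod 7; (1|7)=+1, (3|7)=-1; (−1)^{0·2·3}·(+1)^2·(-1)^0 = +1.
v=5: a=5^1·(≡2), b=5^-2·(≡3) mod 5; (2|5)=-1, (3|5)=-1; (−1)^{1·-2·2}·(-1)^-2·(-1)^1 = -1.
v=∞: 6290 > 0 and -93 < 0  ⇒  (a,b)_∞ = +1.
v=11: a=11^2·(≡3), b=11^0·(≡7) mod 11; (3|11)=+1, (7|11)=-1; (−1)^{2·0·5}·(+1)^0·(-1)^2 = +1.
Ram(6290, -93) = {2, 3, 5, 37}; no ℚ_2-point on the conic.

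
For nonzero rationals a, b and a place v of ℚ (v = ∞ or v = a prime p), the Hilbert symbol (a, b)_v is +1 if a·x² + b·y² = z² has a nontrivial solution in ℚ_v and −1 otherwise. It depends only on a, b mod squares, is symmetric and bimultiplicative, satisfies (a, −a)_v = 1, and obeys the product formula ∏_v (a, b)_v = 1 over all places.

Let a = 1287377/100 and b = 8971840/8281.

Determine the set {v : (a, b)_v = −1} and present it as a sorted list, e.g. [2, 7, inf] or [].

(a, b) ≡ (26273, 265) mod (ℚ^×)²; places V = {2, 5, 7, 13, 23, 43, 47, 53, ∞}.
(a,b)_53: α=0, u≡43; β=1, v≡8 (mod 53); (43|53)=+1, (8|53)=-1; sign (−1)^0·+1^1·-1^0 = +1.
(a,b)_47: α=1, u≡14; β=0, v≡22 (mod 47); (14|47)=+1, (22|47)=-1; sign (−1)^0·+1^0·-1^1 = -1.
(a,b)_43: α=1, u≡10; β=0, v≡30 (mod 43); (10|43)=+1, (30|43)=-1; sign (−1)^0·+1^0·-1^1 = -1.
(a,b)_∞: sgn(26273)=+, sgn(265)=+, so +1.
(a,b)_2: α=-2, β=6; u≡1, v≡1 (mod 8); ε(u)ε(v)=0·0, αω(v)=-2·0, βω(u)=6·0; sum ≡ 0  ⇒  +1.
(a,b)_23: α=0, u≡17; β=2, v≡9 (mod 23); (17|23)=-1, (9|23)=+1; sign (−1)^0·-1^2·+1^0 = +1.
(a,b)_7: α=2, u≡1; β=-2, v≡3 (mod 7); (1|7)=+1, (3|7)=-1; sign (−1)^0·+1^-2·-1^2 = +1.
(a,b)_13: α=1, u≡11; β=-2, v≡2 (mod 13); (11|13)=-1, (2|13)=-1; sign (−1)^0·-1^-2·-1^1 = -1.
(a,b)_5: α=-2, u≡3; β=1, v≡3 (mod 5); (3|5)=-1, (3|5)=-1; sign (−1)^0·-1^1·-1^-2 = -1.
(26273, 265 / ℚ) ramifies at {5, 13, 43, 47}: a division algebra.

[5, 13, 43, 47]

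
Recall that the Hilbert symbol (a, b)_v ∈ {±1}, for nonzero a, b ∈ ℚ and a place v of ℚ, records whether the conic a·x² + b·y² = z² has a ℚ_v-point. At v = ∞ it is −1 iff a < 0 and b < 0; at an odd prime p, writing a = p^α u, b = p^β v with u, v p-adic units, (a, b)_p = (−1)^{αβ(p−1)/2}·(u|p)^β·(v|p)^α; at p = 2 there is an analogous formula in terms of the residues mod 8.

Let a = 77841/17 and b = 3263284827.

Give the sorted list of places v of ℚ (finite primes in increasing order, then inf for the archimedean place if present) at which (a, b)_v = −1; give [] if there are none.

(a, b) ≡ (17, 139403) mod (ℚ^×)²; places V = {2, 3, 11, 17, 19, 23, 29, 31, ∞}.
(a,b)_17: α=-1, u≡15; β=2, v≡5 (mod 17); (15|17)=+1, (5|17)=-1; sign (−1)^0·+1^2·-1^-1 = -1.
(a,b)_∞: sgn(17)=+, sgn(139403)=+, so +1.
(a,b)_3: α=4, u≡2; β=4, v≡2 (mod 3); (2|3)=-1, (2|3)=-1; sign (−1)^0·-1^4·-1^4 = +1.
(a,b)_19: α=0, u≡1; β=1, v≡3 (mod 19); (1|19)=+1, (3|19)=-1; sign (−1)^0·+1^1·-1^0 = +1.
(a,b)_11: α=0, u≡10; β=1, v≡1 (mod 11); (10|11)=-1, (1|11)=+1; sign (−1)^0·-1^1·+1^0 = -1.
(a,b)_31: α=2, u≡23; β=0, v≡15 (mod 31); (23|31)=-1, (15|31)=-1; sign (−1)^0·-1^0·-1^2 = +1.
(a,b)_23: α=0, u≡10; β=1, v≡9 (mod 23); (10|23)=-1, (9|23)=+1; sign (−1)^0·-1^1·+1^0 = -1.
(a,b)_29: α=0, u≡2; β=1, v≡16 (mod 29); (2|29)=-1, (16|29)=+1; sign (−1)^0·-1^1·+1^0 = -1.
(a,b)_2: α=0, β=0; u≡1, v≡3 (mod 8); ε(u)ε(v)=0·1, αω(v)=0·1, βω(u)=0·0; sum ≡ 0  ⇒  +1.
(17, 139403 / ℚ) ramifies at {11, 17, 23, 29}: a division algebra.

[11, 17, 23, 29]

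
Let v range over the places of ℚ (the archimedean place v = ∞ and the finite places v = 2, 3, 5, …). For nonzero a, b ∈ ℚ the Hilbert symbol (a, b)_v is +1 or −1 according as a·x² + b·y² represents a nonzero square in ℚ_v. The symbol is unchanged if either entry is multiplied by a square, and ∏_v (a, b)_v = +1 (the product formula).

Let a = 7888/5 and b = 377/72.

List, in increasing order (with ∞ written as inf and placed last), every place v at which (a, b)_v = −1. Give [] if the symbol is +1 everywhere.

Mod squares: a ≡ 2465, b ≡ 754. Check v ∈ {∞, 2, 3, 5, 13, 17, 29}.
v=3: a=3^0·(≡2), b=3^-2·(≡1) mod 3; (2|3)=-1, (1|3)=+1; (−1)^{0·-2·1}·(-1)^-2·(+1)^0 = +1.
v=2: v_2(a)=4, v_2(b)=-3; units ≡ 1, 1 (mod 8); ε·ε+αω+βω = 0·0+4·0+-3·0 ≡ 0  ⇒  (a,b)_2 = +1.
v=∞: 2465 > 0 and 754 > 0  ⇒  (a,b)_∞ = +1.
v=29: a=29^1·(≡8), b=29^1·(≡3) mod 29; (8|29)=-1, (3|29)=-1; (−1)^{1·1·14}·(-1)^1·(-1)^1 = +1.
v=17: a=17^1·(≡1), b=17^0·(≡5) mod 17; (1|17)=+1, (5|17)=-1; (−1)^{1·0·8}·(+1)^0·(-1)^1 = -1.
v=5: a=5^-1·(≡3), b=5^0·(≡1) mod 5; (3|5)=-1, (1|5)=+1; (−1)^{-1·0·2}·(-1)^0·(+1)^-1 = +1.
v=13: a=13^0·(≡2), b=13^1·(≡6) mod 13; (2|13)=-1, (6|13)=-1; (−1)^{0·1·6}·(-1)^1·(-1)^0 = -1.
Ram(2465, 754) = {13, 17}; no ℚ_13-point on the conic.

[13, 17]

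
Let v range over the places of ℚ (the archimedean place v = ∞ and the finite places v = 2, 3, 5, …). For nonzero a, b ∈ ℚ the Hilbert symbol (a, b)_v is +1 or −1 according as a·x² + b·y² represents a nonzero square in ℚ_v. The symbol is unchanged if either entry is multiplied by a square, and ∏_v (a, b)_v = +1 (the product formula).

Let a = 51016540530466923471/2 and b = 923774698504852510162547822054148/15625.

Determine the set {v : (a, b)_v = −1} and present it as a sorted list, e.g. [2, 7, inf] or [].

(a, b) ≡ (1102, 11269793) mod (ℚ^×)²; places V = {2, 3, 5, 17, 19, 23, 29, 37, 41, ∞}.
(a,b)_41: α=2, u≡40; β=3, v≡5 (mod 41); (40|41)=+1, (5|41)=+1; sign (−1)^0·+1^3·+1^2 = +1.
(a,b)_5: α=0, u≡3; β=-6, v≡3 (mod 5); (3|5)=-1, (3|5)=-1; sign (−1)^0·-1^-6·-1^0 = +1.
(a,b)_23: α=2, u≡15; β=3, v≡10 (mod 23); (15|23)=-1, (10|23)=-1; sign (−1)^0·-1^3·-1^2 = -1.
(a,b)_17: α=2, u≡5; β=3, v≡7 (mod 17); (5|17)=-1, (7|17)=-1; sign (−1)^0·-1^3·-1^2 = -1.
(a,b)_2: α=-1, β=2; u≡7, v≡1 (mod 8); ε(u)ε(v)=1·0, αω(v)=-1·0, βω(u)=2·0; sum ≡ 0  ⇒  +1.
(a,b)_∞: sgn(1102)=+, sgn(11269793)=+, so +1.
(a,b)_19: α=3, u≡1; β=5, v≡1 (mod 19); (1|19)=+1, (1|19)=+1; sign (−1)^1·+1^5·+1^3 = -1.
(a,b)_3: α=6, u≡1; β=12, v≡2 (mod 3); (1|3)=+1, (2|3)=-1; sign (−1)^0·+1^12·-1^6 = +1.
(a,b)_37: α=2, u≡32; β=3, v≡14 (mod 37); (32|37)=-1, (14|37)=-1; sign (−1)^0·-1^3·-1^2 = -1.
(a,b)_29: α=1, u≡13; β=2, v≡25 (mod 29); (13|29)=+1, (25|29)=+1; sign (−1)^0·+1^2·+1^1 = +1.
(1102, 11269793 / ℚ) ramifies at {17, 19, 23, 37}: a division algebra.

[17, 19, 23, 37]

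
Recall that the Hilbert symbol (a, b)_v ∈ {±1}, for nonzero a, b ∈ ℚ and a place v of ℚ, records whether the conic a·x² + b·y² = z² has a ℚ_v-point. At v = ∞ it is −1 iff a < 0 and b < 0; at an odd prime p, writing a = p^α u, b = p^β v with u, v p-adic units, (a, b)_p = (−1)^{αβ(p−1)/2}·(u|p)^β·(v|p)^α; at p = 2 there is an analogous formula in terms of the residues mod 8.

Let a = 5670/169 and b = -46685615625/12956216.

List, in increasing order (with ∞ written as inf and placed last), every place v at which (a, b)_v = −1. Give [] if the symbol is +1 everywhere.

[2, 5]

Mod squares: a ≡ 70, b ≡ -17710. Check v ∈ {∞, 2, 3, 5, 7, 11, 13, 23, 37}.
v=∞: 70 > 0 and -17710 < 0  ⇒  (a,b)_∞ = +1.
v=23: a=23^0·(≡13), b=23^1·(≡2) mod 23; (13|23)=+1, (2|23)=+1; (−1)^{0·1·11}·(+1)^1·(+1)^0 = +1.
v=7: a=7^1·(≡5), b=7^-1·(≡4) mod 7; (5|7)=-1, (4|7)=+1; (−1)^{1·-1·3}·(-1)^-1·(+1)^1 = +1.
v=2: v_2(a)=1, v_2(b)=-3; units ≡ 3, 1 (mod 8); ε·ε+αω+βω = 1·0+1·0+-3·1 ≡ 1  ⇒  (a,b)_2 = -1.
v=13: a=13^-2·(≡2), b=13^-2·(≡9) mod 13; (2|13)=-1, (9|13)=+1; (−1)^{-2·-2·6}·(-1)^-2·(+1)^-2 = +1.
v=11: a=11^0·(≡4), b=11^1·(≡6) mod 11; (4|11)=+1, (6|11)=-1; (−1)^{0·1·5}·(+1)^1·(-1)^0 = +1.
v=37: a=37^0·(≡11), b=37^-2·(≡29) mod 37; (11|37)=+1, (29|37)=-1; (−1)^{0·-2·18}·(+1)^-2·(-1)^0 = +1.
v=5: a=5^1·(≡1), b=5^5·(≡3) mod 5; (1|5)=+1, (3|5)=-1; (−1)^{1·5·2}·(+1)^5·(-1)^1 = -1.
v=3: a=3^4·(≡1), b=3^10·(≡2) mod 3; (1|3)=+1, (2|3)=-1; (−1)^{4·10·1}·(+1)^10·(-1)^4 = +1.
|Ram(70, -17710)| = 2, even; anisotropic at {2, 5}.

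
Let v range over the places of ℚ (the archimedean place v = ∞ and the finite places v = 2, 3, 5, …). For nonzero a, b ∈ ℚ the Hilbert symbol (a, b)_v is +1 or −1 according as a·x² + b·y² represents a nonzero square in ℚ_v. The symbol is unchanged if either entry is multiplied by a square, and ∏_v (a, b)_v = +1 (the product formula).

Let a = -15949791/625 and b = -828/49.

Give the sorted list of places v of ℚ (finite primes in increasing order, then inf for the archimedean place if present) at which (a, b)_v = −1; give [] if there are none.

[11, 17, 23, inf]

Mod squares: a ≡ -2431, b ≡ -23. Check v ∈ {∞, 2, 3, 5, 7, 11, 13, 17, 23}.
v=5: a=5^-4·(≡4), b=5^0·(≡3) mod 5; (4|5)=+1, (3|5)=-1; (−1)^{-4·0·2}·(+1)^0·(-1)^-4 = +1.
v=2: v_2(a)=0, v_2(b)=2; units ≡ 1, 1 (mod 8); ε·ε+αω+βω = 0·0+0·0+2·0 ≡ 0  ⇒  (a,b)_2 = +1.
v=23: a=23^0·(≡22), b=23^1·(≡11) mod 23; (22|23)=-1, (11|23)=-1; (−1)^{0·1·11}·(-1)^1·(-1)^0 = -1.
v=3: a=3^8·(≡2), b=3^2·(≡1) mod 3; (2|3)=-1, (1|3)=+1; (−1)^{8·2·1}·(-1)^2·(+1)^8 = +1.
v=7: a=7^0·(≡5), b=7^-2·(≡5) mod 7; (5|7)=-1, (5|7)=-1; (−1)^{0·-2·3}·(-1)^-2·(-1)^0 = +1.
v=13: a=13^1·(≡7), b=13^0·(≡3) mod 13; (7|13)=-1, (3|13)=+1; (−1)^{1·0·6}·(-1)^0·(+1)^1 = +1.
v=17: a=17^1·(≡11), b=17^0·(≡6) mod 17; (11|17)=-1, (6|17)=-1; (−1)^{1·0·8}·(-1)^0·(-1)^1 = -1.
v=∞: -2431 < 0 and -23 < 0  ⇒  (a,b)_∞ = -1.
v=11: a=11^1·(≡8), b=11^0·(≡6) mod 11; (8|11)=-1, (6|11)=-1; (−1)^{1·0·5}·(-1)^0·(-1)^1 = -1.
(-2431, -23 / ℚ) ramifies at {11, 17, 23, ∞}: a division algebra.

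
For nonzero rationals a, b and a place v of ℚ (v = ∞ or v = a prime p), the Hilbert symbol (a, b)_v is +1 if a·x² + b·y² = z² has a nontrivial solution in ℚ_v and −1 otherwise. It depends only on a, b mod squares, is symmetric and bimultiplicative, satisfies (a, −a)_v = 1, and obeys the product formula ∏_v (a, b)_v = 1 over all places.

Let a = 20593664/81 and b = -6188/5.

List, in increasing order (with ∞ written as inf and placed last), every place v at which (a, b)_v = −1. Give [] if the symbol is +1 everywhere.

[13, 17]

(a, b) ≡ (119, -7735) mod (ℚ^×)²; places V = {2, 3, 5, 7, 13, 17, ∞}.
(a,b)_3: α=-4, u≡2; β=0, v≡2 (mod 3); (2|3)=-1, (2|3)=-1; sign (−1)^0·-1^0·-1^-4 = +1.
(a,b)_5: α=0, u≡4; β=-1, v≡2 (mod 5); (4|5)=+1, (2|5)=-1; sign (−1)^0·+1^-1·-1^0 = +1.
(a,b)_2: α=10, β=2; u≡7, v≡1 (mod 8); ε(u)ε(v)=1·0, αω(v)=10·0, βω(u)=2·0; sum ≡ 0  ⇒  +1.
(a,b)_17: α=1, u≡7; β=1, v≡2 (mod 17); (7|17)=-1, (2|17)=+1; sign (−1)^0·-1^1·+1^1 = -1.
(a,b)_13: α=2, u≡11; β=1, v≡1 (mod 13); (11|13)=-1, (1|13)=+1; sign (−1)^0·-1^1·+1^2 = -1.
(a,b)_7: α=1, u≡5; β=1, v≡1 (mod 7); (5|7)=-1, (1|7)=+1; sign (−1)^1·-1^1·+1^1 = +1.
(a,b)_∞: sgn(119)=+, sgn(-7735)=−, so +1.
Ram(119, -7735) = {13, 17}; no ℚ_13-point on the conic.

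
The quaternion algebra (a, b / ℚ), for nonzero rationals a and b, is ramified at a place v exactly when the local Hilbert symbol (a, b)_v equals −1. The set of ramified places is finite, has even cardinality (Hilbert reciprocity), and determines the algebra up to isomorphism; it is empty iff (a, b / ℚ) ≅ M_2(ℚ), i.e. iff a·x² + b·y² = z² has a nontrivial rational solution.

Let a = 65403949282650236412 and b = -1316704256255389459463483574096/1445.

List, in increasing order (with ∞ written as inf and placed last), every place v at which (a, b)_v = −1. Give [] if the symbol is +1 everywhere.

[2, 5, 23, 37]

(a, b) ≡ (247863, -40299105) mod (ℚ^×)²; places V = {2, 3, 5, 7, 11, 13, 17, 23, 29, 37, 41, ∞}.
(a,b)_2: α=2, β=4; u≡7, v≡7 (mod 8); ε(u)ε(v)=1·1, αω(v)=2·0, βω(u)=4·0; sum ≡ 1  ⇒  -1.
(a,b)_37: α=1, u≡17; β=1, v≡36 (mod 37); (17|37)=-1, (36|37)=+1; sign (−1)^0·-1^1·+1^1 = -1.
(a,b)_7: α=1, u≡5; β=1, v≡2 (mod 7); (5|7)=-1, (2|7)=+1; sign (−1)^1·-1^1·+1^1 = +1.
(a,b)_∞: sgn(247863)=+, sgn(-40299105)=−, so +1.
(a,b)_3: α=7, u≡1; β=9, v≡2 (mod 3); (1|3)=+1, (2|3)=-1; sign (−1)^1·+1^9·-1^7 = +1.
(a,b)_41: α=2, u≡32; β=3, v≡3 (mod 41); (32|41)=+1, (3|41)=-1; sign (−1)^0·+1^3·-1^2 = +1.
(a,b)_17: α=0, u≡6; β=-2, v≡12 (mod 17); (6|17)=-1, (12|17)=-1; sign (−1)^0·-1^-2·-1^0 = +1.
(a,b)_29: α=3, u≡14; β=4, v≡16 (mod 29); (14|29)=-1, (16|29)=+1; sign (−1)^0·-1^4·+1^3 = +1.
(a,b)_5: α=0, u≡2; β=-1, v≡1 (mod 5); (2|5)=-1, (1|5)=+1; sign (−1)^0·-1^-1·+1^0 = -1.
(a,b)_13: α=0, u≡11; β=2, v≡8 (mod 13); (11|13)=-1, (8|13)=-1; sign (−1)^0·-1^2·-1^0 = +1.
(a,b)_23: α=2, u≡7; β=3, v≡15 (mod 23); (7|23)=-1, (15|23)=-1; sign (−1)^0·-1^3·-1^2 = -1.
(a,b)_11: α=3, u≡5; β=5, v≡7 (mod 11); (5|11)=+1, (7|11)=-1; sign (−1)^1·+1^5·-1^3 = +1.
Ram(247863, -40299105) = {2, 5, 23, 37}; no ℚ_2-point on the conic.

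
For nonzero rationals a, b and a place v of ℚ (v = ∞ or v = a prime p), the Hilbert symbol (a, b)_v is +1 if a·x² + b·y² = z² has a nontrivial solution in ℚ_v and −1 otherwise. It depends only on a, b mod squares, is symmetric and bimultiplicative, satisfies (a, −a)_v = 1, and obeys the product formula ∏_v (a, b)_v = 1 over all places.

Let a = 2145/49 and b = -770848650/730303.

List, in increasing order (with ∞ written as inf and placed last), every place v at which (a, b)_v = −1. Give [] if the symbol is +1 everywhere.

[5, 7]

(a, b) ≡ (2145, -182) mod (ℚ^×)²; places V = {2, 3, 5, 7, 11, 13, 17, 19, ∞}.
(a,b)_17: α=0, u≡7; β=-2, v≡12 (mod 17); (7|17)=-1, (12|17)=-1; sign (−1)^0·-1^-2·-1^0 = +1.
(a,b)_7: α=-2, u≡3; β=-1, v≡2 (mod 7); (3|7)=-1, (2|7)=+1; sign (−1)^0·-1^-1·+1^-2 = -1.
(a,b)_13: α=1, u≡10; β=1, v≡9 (mod 13); (10|13)=+1, (9|13)=+1; sign (−1)^0·+1^1·+1^1 = +1.
(a,b)_5: α=1, u≡1; β=2, v≡3 (mod 5); (1|5)=+1, (3|5)=-1; sign (−1)^0·+1^2·-1^1 = -1.
(a,b)_19: α=0, u≡5; β=-2, v≡3 (mod 19); (5|19)=+1, (3|19)=-1; sign (−1)^0·+1^-2·-1^0 = +1.
(a,b)_2: α=0, β=1; u≡1, v≡5 (mod 8); ε(u)ε(v)=0·0, αω(v)=0·1, βω(u)=1·0; sum ≡ 0  ⇒  +1.
(a,b)_∞: sgn(2145)=+, sgn(-182)=−, so +1.
(a,b)_11: α=1, u≡6; β=4, v≡9 (mod 11); (6|11)=-1, (9|11)=+1; sign (−1)^0·-1^4·+1^1 = +1.
(a,b)_3: α=1, u≡1; β=4, v≡1 (mod 3); (1|3)=+1, (1|3)=+1; sign (−1)^0·+1^4·+1^1 = +1.
Ram(2145, -182) = {5, 7}; no ℚ_5-point on the conic.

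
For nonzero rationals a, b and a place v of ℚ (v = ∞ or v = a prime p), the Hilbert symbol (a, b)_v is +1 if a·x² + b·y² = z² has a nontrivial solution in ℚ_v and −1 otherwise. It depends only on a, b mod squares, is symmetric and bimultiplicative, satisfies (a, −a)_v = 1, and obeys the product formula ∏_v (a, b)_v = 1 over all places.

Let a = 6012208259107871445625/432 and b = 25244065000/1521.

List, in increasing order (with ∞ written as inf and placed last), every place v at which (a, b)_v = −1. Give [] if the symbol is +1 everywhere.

[2, 11]

Mod squares: a ≡ 6699, b ≡ 206074. Check v ∈ {∞, 2, 3, 5, 7, 11, 13, 17, 19, 29}.
v=13: a=13^2·(≡4), b=13^-2·(≡7) mod 13; (4|13)=+1, (7|13)=-1; (−1)^{2·-2·6}·(+1)^-2·(-1)^2 = +1.
v=11: a=11^3·(≡1), b=11^1·(≡5) mod 11; (1|11)=+1, (5|11)=+1; (−1)^{3·1·5}·(+1)^1·(+1)^3 = -1.
v=19: a=19^2·(≡7), b=19^1·(≡17) mod 19; (7|19)=+1, (17|19)=+1; (−1)^{2·1·9}·(+1)^1·(+1)^2 = +1.
v=5: a=5^4·(≡4), b=5^4·(≡4) mod 5; (4|5)=+1, (4|5)=+1; (−1)^{4·4·2}·(+1)^4·(+1)^4 = +1.
v=∞: 6699 > 0 and 206074 > 0  ⇒  (a,b)_∞ = +1.
v=17: a=17^2·(≡1), b=17^1·(≡4) mod 17; (1|17)=+1, (4|17)=+1; (−1)^{2·1·8}·(+1)^1·(+1)^2 = +1.
v=3: a=3^-3·(≡1), b=3^-2·(≡1) mod 3; (1|3)=+1, (1|3)=+1; (−1)^{-3·-2·1}·(+1)^-2·(+1)^-3 = +1.
v=2: v_2(a)=-4, v_2(b)=3; units ≡ 3, 5 (mod 8); ε·ε+αω+βω = 1·0+-4·1+3·1 ≡ 1  ⇒  (a,b)_2 = -1.
v=7: a=7^5·(≡6), b=7^2·(≡4) mod 7; (6|7)=-1, (4|7)=+1; (−1)^{5·2·3}·(-1)^2·(+1)^5 = +1.
v=29: a=29^3·(≡23), b=29^1·(≡7) mod 29; (23|29)=+1, (7|29)=+1; (−1)^{3·1·14}·(+1)^1·(+1)^3 = +1.
Ram(6699, 206074) = {2, 11}; no ℚ_2-point on the conic.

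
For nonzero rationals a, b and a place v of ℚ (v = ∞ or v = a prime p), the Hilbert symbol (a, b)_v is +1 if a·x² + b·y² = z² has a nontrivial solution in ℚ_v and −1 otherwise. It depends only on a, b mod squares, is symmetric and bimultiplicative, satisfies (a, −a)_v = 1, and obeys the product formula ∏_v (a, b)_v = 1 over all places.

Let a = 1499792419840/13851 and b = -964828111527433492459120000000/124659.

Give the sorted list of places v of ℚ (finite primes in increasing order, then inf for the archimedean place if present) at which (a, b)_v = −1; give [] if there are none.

Mod squares: a ≡ 164663785, b ≡ -650845. Check v ∈ {∞, 2, 3, 5, 7, 11, 13, 17, 19, 23, 31}.
v=3: a=3^-6·(≡1), b=3^-8·(≡2) mod 3; (1|3)=+1, (2|3)=-1; (−1)^{-6·-8·1}·(+1)^-8·(-1)^-6 = +1.
v=19: a=19^-1·(≡4), b=19^-1·(≡2) mod 19; (4|19)=+1, (2|19)=-1; (−1)^{-1·-1·9}·(+1)^-1·(-1)^-1 = +1.
v=11: a=11^1·(≡2), b=11^4·(≡5) mod 11; (2|11)=-1, (5|11)=+1; (−1)^{1·4·5}·(-1)^4·(+1)^1 = +1.
v=31: a=31^1·(≡25), b=31^3·(≡29) mod 31; (25|31)=+1, (29|31)=-1; (−1)^{1·3·15}·(+1)^3·(-1)^1 = +1.
v=13: a=13^3·(≡12), b=13^7·(≡5) mod 13; (12|13)=+1, (5|13)=-1; (−1)^{3·7·6}·(+1)^7·(-1)^3 = -1.
v=17: a=17^1·(≡16), b=17^1·(≡16) mod 17; (16|17)=+1, (16|17)=+1; (−1)^{1·1·8}·(+1)^1·(+1)^1 = +1.
v=5: a=5^1·(≡3), b=5^7·(≡1) mod 5; (3|5)=-1, (1|5)=+1; (−1)^{1·7·2}·(-1)^7·(+1)^1 = -1.
v=2: v_2(a)=10, v_2(b)=10; units ≡ 1, 3 (mod 8); ε·ε+αω+βω = 0·1+10·1+10·0 ≡ 0  ⇒  (a,b)_2 = +1.
v=∞: 164663785 > 0 and -650845 < 0  ⇒  (a,b)_∞ = +1.
v=23: a=23^1·(≡6), b=23^2·(≡4) mod 23; (6|23)=+1, (4|23)=+1; (−1)^{1·2·11}·(+1)^2·(+1)^1 = +1.
v=7: a=7^0·(≡3), b=7^2·(≡1) mod 7; (3|7)=-1, (1|7)=+1; (−1)^{0·2·3}·(-1)^2·(+1)^0 = +1.
|Ram(164663785, -650845)| = 2, even; anisotropic at {5, 13}.

[5, 13]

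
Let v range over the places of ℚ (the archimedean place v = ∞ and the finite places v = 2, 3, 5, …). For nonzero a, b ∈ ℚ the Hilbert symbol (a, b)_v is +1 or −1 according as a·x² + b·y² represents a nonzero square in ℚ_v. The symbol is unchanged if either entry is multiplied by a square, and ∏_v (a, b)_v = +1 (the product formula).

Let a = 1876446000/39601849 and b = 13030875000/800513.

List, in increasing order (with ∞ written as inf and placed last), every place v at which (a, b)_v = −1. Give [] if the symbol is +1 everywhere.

[5, 11]

Mod squares: a ≡ 715, b ≡ 4862. Check v ∈ {∞, 2, 3, 5, 7, 11, 13, 17, 29, 31}.
v=3: a=3^8·(≡1), b=3^6·(≡2) mod 3; (1|3)=+1, (2|3)=-1; (−1)^{8·6·1}·(+1)^6·(-1)^8 = +1.
v=29: a=29^-2·(≡27), b=29^0·(≡17) mod 29; (27|29)=-1, (17|29)=-1; (−1)^{-2·0·14}·(-1)^0·(-1)^-2 = +1.
v=17: a=17^0·(≡16), b=17^-1·(≡3) mod 17; (16|17)=+1, (3|17)=-1; (−1)^{0·-1·8}·(+1)^-1·(-1)^0 = +1.
v=5: a=5^3·(≡2), b=5^6·(≡2) mod 5; (2|5)=-1, (2|5)=-1; (−1)^{3·6·2}·(-1)^6·(-1)^3 = -1.
v=11: a=11^1·(≡2), b=11^1·(≡2) mod 11; (2|11)=-1, (2|11)=-1; (−1)^{1·1·5}·(-1)^1·(-1)^1 = -1.
v=13: a=13^1·(≡10), b=13^1·(≡10) mod 13; (10|13)=+1, (10|13)=+1; (−1)^{1·1·6}·(+1)^1·(+1)^1 = +1.
v=2: v_2(a)=4, v_2(b)=3; units ≡ 3, 7 (mod 8); ε·ε+αω+βω = 1·1+4·0+3·1 ≡ 0  ⇒  (a,b)_2 = +1.
v=31: a=31^-2·(≡19), b=31^-2·(≡12) mod 31; (19|31)=+1, (12|31)=-1; (−1)^{-2·-2·15}·(+1)^-2·(-1)^-2 = +1.
v=∞: 715 > 0 and 4862 > 0  ⇒  (a,b)_∞ = +1.
v=7: a=7^-2·(≡1), b=7^-2·(≡4) mod 7; (1|7)=+1, (4|7)=+1; (−1)^{-2·-2·3}·(+1)^-2·(+1)^-2 = +1.
|Ram(715, 4862)| = 2, even; anisotropic at {5, 11}.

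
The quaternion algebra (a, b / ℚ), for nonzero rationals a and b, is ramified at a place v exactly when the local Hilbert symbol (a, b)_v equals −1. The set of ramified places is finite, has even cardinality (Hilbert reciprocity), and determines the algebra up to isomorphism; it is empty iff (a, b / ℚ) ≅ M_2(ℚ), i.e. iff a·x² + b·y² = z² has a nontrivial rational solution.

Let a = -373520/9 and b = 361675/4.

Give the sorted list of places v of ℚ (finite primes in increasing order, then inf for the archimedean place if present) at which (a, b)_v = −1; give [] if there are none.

[2, 5, 7, 37]

Mod squares: a ≡ -23345, b ≡ 14467. Check v ∈ {∞, 2, 3, 5, 7, 17, 23, 29, 37}.
v=5: a=5^1·(≡4), b=5^2·(≡3) mod 5; (4|5)=+1, (3|5)=-1; (−1)^{1·2·2}·(+1)^2·(-1)^1 = -1.
v=17: a=17^0·(≡8), b=17^1·(≡2) mod 17; (8|17)=+1, (2|17)=+1; (−1)^{0·1·8}·(+1)^1·(+1)^0 = +1.
v=37: a=37^0·(≡20), b=37^1·(≡11) mod 37; (20|37)=-1, (11|37)=+1; (−1)^{0·1·18}·(-1)^1·(+1)^0 = -1.
v=3: a=3^-2·(≡1), b=3^0·(≡1) mod 3; (1|3)=+1, (1|3)=+1; (−1)^{-2·0·1}·(+1)^0·(+1)^-2 = +1.
v=29: a=29^1·(≡6), b=29^0·(≡4) mod 29; (6|29)=+1, (4|29)=+1; (−1)^{1·0·14}·(+1)^0·(+1)^1 = +1.
v=7: a=7^1·(≡4), b=7^0·(≡5) mod 7; (4|7)=+1, (5|7)=-1; (−1)^{1·0·3}·(+1)^0·(-1)^1 = -1.
v=2: v_2(a)=4, v_2(b)=-2; units ≡ 7, 3 (mod 8); ε·ε+αω+βω = 1·1+4·1+-2·0 ≡ 1  ⇒  (a,b)_2 = -1.
v=∞: -23345 < 0 and 14467 > 0  ⇒  (a,b)_∞ = +1.
v=23: a=23^1·(≡10), b=23^1·(≡4) mod 23; (10|23)=-1, (4|23)=+1; (−1)^{1·1·11}·(-1)^1·(+1)^1 = +1.
|Ram(-23345, 14467)| = 4, even; anisotropic at {2, 5, 7, 37}.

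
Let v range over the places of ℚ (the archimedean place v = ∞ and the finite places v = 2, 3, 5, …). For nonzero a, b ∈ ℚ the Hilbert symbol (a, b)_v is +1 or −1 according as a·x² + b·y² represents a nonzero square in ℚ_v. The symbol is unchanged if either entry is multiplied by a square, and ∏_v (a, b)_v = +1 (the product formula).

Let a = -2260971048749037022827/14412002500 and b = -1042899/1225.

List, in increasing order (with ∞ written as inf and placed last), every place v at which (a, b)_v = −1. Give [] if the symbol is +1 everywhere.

Mod squares: a ≡ -9867, b ≡ -51. Check v ∈ {∞, 2, 3, 5, 7, 11, 13, 17, 23}.
v=3: a=3^9·(≡2), b=3^1·(≡1) mod 3; (2|3)=-1, (1|3)=+1; (−1)^{9·1·1}·(-1)^1·(+1)^9 = +1.
v=23: a=23^1·(≡8), b=23^0·(≡6) mod 23; (8|23)=+1, (6|23)=+1; (−1)^{1·0·11}·(+1)^0·(+1)^1 = +1.
v=13: a=13^5·(≡6), b=13^2·(≡10) mod 13; (6|13)=-1, (10|13)=+1; (−1)^{5·2·6}·(-1)^2·(+1)^5 = +1.
v=17: a=17^4·(≡6), b=17^1·(≡6) mod 17; (6|17)=-1, (6|17)=-1; (−1)^{4·1·8}·(-1)^1·(-1)^4 = -1.
v=2: v_2(a)=-2, v_2(b)=0; units ≡ 5, 5 (mod 8); ε·ε+αω+βω = 0·0+-2·1+0·1 ≡ 0  ⇒  (a,b)_2 = +1.
v=∞: -9867 < 0 and -51 < 0  ⇒  (a,b)_∞ = -1.
v=5: a=5^-4·(≡2), b=5^-2·(≡4) mod 5; (2|5)=-1, (4|5)=+1; (−1)^{-4·-2·2}·(-1)^-2·(+1)^-4 = +1.
v=11: a=11^5·(≡5), b=11^2·(≡4) mod 11; (5|11)=+1, (4|11)=+1; (−1)^{5·2·5}·(+1)^2·(+1)^5 = +1.
v=7: a=7^-8·(≡5), b=7^-2·(≡6) mod 7; (5|7)=-1, (6|7)=-1; (−1)^{-8·-2·3}·(-1)^-2·(-1)^-8 = +1.
(-9867, -51 / ℚ) ramifies at {17, ∞}: a division algebra.

[17, inf]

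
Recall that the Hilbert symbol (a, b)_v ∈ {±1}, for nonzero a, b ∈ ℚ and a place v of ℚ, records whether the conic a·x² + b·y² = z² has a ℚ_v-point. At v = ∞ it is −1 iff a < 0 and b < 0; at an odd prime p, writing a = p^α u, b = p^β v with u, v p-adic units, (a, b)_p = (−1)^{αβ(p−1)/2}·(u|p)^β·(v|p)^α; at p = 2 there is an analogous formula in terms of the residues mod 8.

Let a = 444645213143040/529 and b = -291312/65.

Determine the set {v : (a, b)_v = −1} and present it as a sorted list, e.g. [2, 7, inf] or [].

(a, b) ≡ (35, -455) mod (ℚ^×)²; places V = {2, 3, 5, 7, 13, 17, 23, ∞}.
(a,b)_13: α=2, u≡10; β=-1, v≡1 (mod 13); (10|13)=+1, (1|13)=+1; sign (−1)^0·+1^-1·+1^2 = +1.
(a,b)_2: α=16, β=4; u≡3, v≡1 (mod 8); ε(u)ε(v)=1·0, αω(v)=16·0, βω(u)=4·1; sum ≡ 0  ⇒  +1.
(a,b)_23: α=-2, u≡12; β=0, v≡10 (mod 23); (12|23)=+1, (10|23)=-1; sign (−1)^0·+1^0·-1^-2 = +1.
(a,b)_3: α=4, u≡2; β=2, v≡1 (mod 3); (2|3)=-1, (1|3)=+1; sign (−1)^0·-1^2·+1^4 = +1.
(a,b)_∞: sgn(35)=+, sgn(-455)=−, so +1.
(a,b)_7: α=3, u≡6; β=1, v≡3 (mod 7); (6|7)=-1, (3|7)=-1; sign (−1)^1·-1^1·-1^3 = -1.
(a,b)_17: α=2, u≡13; β=2, v≡13 (mod 17); (13|17)=+1, (13|17)=+1; sign (−1)^0·+1^2·+1^2 = +1.
(a,b)_5: α=1, u≡2; β=-1, v≡1 (mod 5); (2|5)=-1, (1|5)=+1; sign (−1)^0·-1^-1·+1^1 = -1.
|Ram(35, -455)| = 2, even; anisotropic at {5, 7}.

[5, 7]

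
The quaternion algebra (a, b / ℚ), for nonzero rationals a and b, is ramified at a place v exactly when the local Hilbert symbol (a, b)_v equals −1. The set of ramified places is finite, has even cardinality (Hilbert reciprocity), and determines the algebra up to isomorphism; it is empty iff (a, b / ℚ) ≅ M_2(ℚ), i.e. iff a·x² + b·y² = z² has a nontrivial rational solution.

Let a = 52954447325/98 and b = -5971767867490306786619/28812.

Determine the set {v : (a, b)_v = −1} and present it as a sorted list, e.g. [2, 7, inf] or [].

Mod squares: a ≡ 47386, b ≡ -33. Check v ∈ {∞, 2, 3, 5, 7, 11, 13, 19, 23, 29, 43}.
v=5: a=5^2·(≡1), b=5^0·(≡3) mod 5; (1|5)=+1, (3|5)=-1; (−1)^{2·0·2}·(+1)^0·(-1)^2 = +1.
v=19: a=19^1·(≡11), b=19^2·(≡17) mod 19; (11|19)=+1, (17|19)=+1; (−1)^{1·2·9}·(+1)^2·(+1)^1 = +1.
v=3: a=3^0·(≡1), b=3^-1·(≡1) mod 3; (1|3)=+1, (1|3)=+1; (−1)^{0·-1·1}·(+1)^-1·(+1)^0 = +1.
v=43: a=43^1·(≡5), b=43^2·(≡35) mod 43; (5|43)=-1, (35|43)=+1; (−1)^{1·2·21}·(-1)^2·(+1)^1 = +1.
v=29: a=29^1·(≡3), b=29^2·(≡6) mod 29; (3|29)=-1, (6|29)=+1; (−1)^{1·2·14}·(-1)^2·(+1)^1 = +1.
v=23: a=23^2·(≡8), b=23^4·(≡16) mod 23; (8|23)=+1, (16|23)=+1; (−1)^{2·4·11}·(+1)^4·(+1)^2 = +1.
v=∞: 47386 > 0 and -33 < 0  ⇒  (a,b)_∞ = +1.
v=11: a=11^0·(≡1), b=11^3·(≡2) mod 11; (1|11)=+1, (2|11)=-1; (−1)^{0·3·5}·(+1)^3·(-1)^0 = +1.
v=7: a=7^-2·(≡5), b=7^-4·(≡4) mod 7; (5|7)=-1, (4|7)=+1; (−1)^{-2·-4·3}·(-1)^-4·(+1)^-2 = +1.
v=13: a=13^2·(≡4), b=13^4·(≡8) mod 13; (4|13)=+1, (8|13)=-1; (−1)^{2·4·6}·(+1)^4·(-1)^2 = +1.
v=2: v_2(a)=-1, v_2(b)=-2; units ≡ 5, 7 (mod 8); ε·ε+αω+βω = 0·1+-1·0+-2·1 ≡ 0  ⇒  (a,b)_2 = +1.
Every local symbol is +1, so the conic 47386·x² + -33·y² = z² has ℚ_v-points for all v and hence a ℚ-point; (a, b / ℚ) ≅ M_2(ℚ).

[]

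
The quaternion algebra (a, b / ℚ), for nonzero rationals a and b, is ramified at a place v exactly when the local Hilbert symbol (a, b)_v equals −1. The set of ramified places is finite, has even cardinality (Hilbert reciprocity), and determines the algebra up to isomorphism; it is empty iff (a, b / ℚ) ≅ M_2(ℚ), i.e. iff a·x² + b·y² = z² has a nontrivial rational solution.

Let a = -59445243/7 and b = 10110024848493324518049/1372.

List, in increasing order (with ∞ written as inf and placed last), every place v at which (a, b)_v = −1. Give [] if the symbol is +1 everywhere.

(a, b) ≡ (-2261, 1463) mod (ℚ^×)²; places V = {2, 3, 7, 11, 13, 17, 19, ∞}.
(a,b)_∞: sgn(-2261)=−, sgn(1463)=+, so +1.
(a,b)_17: α=1, u≡10; β=2, v≡1 (mod 17); (10|17)=-1, (1|17)=+1; sign (−1)^0·-1^2·+1^1 = +1.
(a,b)_13: α=2, u≡1; β=6, v≡8 (mod 13); (1|13)=+1, (8|13)=-1; sign (−1)^0·+1^6·-1^2 = +1.
(a,b)_7: α=-1, u≡3; β=-3, v≡5 (mod 7); (3|7)=-1, (5|7)=-1; sign (−1)^1·-1^-3·-1^-1 = -1.
(a,b)_3: α=2, u≡1; β=8, v≡2 (mod 3); (1|3)=+1, (2|3)=-1; sign (−1)^0·+1^8·-1^2 = +1.
(a,b)_2: α=0, β=-2; u≡3, v≡7 (mod 8); ε(u)ε(v)=1·1, αω(v)=0·0, βω(u)=-2·1; sum ≡ 1  ⇒  -1.
(a,b)_11: α=2, u≡3; β=5, v≡5 (mod 11); (3|11)=+1, (5|11)=+1; sign (−1)^0·+1^5·+1^2 = +1.
(a,b)_19: α=1, u≡2; β=3, v≡6 (mod 19); (2|19)=-1, (6|19)=+1; sign (−1)^1·-1^3·+1^1 = +1.
(-2261, 1463 / ℚ) ramifies at {2, 7}: a division algebra.

[2, 7]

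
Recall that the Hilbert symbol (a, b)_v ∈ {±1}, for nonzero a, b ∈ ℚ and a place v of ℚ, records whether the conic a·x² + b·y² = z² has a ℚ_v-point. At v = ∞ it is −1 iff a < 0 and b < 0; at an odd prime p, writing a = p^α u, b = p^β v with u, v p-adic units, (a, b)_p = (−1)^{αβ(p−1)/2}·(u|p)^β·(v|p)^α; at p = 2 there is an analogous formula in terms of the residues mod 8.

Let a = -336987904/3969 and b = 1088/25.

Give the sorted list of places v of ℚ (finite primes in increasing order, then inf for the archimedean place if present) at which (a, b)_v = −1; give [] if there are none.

Mod squares: a ≡ -10879, b ≡ 17. Check v ∈ {∞, 2, 3, 5, 7, 11, 17, 23, 43}.
v=7: a=7^-2·(≡5), b=7^0·(≡6) mod 7; (5|7)=-1, (6|7)=-1; (−1)^{-2·0·3}·(-1)^0·(-1)^-2 = +1.
v=2: v_2(a)=8, v_2(b)=6; units ≡ 1, 1 (mod 8); ε·ε+αω+βω = 0·0+8·0+6·0 ≡ 0  ⇒  (a,b)_2 = +1.
v=5: a=5^0·(≡4), b=5^-2·(≡3) mod 5; (4|5)=+1, (3|5)=-1; (−1)^{0·-2·2}·(+1)^-2·(-1)^0 = +1.
v=43: a=43^1·(≡26), b=43^0·(≡16) mod 43; (26|43)=-1, (16|43)=+1; (−1)^{1·0·21}·(-1)^0·(+1)^1 = +1.
v=11: a=11^3·(≡4), b=11^0·(≡7) mod 11; (4|11)=+1, (7|11)=-1; (−1)^{3·0·5}·(+1)^0·(-1)^3 = -1.
v=23: a=23^1·(≡5), b=23^0·(≡15) mod 23; (5|23)=-1, (15|23)=-1; (−1)^{1·0·11}·(-1)^0·(-1)^1 = -1.
v=17: a=17^0·(≡13), b=17^1·(≡8) mod 17; (13|17)=+1, (8|17)=+1; (−1)^{0·1·8}·(+1)^1·(+1)^0 = +1.
v=∞: -10879 < 0 and 17 > 0  ⇒  (a,b)_∞ = +1.
v=3: a=3^-4·(≡2), b=3^0·(≡2) mod 3; (2|3)=-1, (2|3)=-1; (−1)^{-4·0·1}·(-1)^0·(-1)^-4 = +1.
(-10879, 17 / ℚ) ramifies at {11, 23}: a division algebra.

[11, 23]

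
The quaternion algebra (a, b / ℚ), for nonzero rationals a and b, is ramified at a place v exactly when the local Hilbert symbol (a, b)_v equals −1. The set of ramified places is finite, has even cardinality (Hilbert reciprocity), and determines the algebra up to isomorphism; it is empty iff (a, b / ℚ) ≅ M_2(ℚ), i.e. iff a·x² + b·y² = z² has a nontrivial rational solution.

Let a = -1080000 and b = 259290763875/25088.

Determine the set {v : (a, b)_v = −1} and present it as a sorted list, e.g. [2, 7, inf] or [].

Mod squares: a ≡ -3, b ≡ 390. Check v ∈ {∞, 2, 3, 5, 7, 11, 13, 17}.
v=5: a=5^4·(≡2), b=5^3·(≡2) mod 5; (2|5)=-1, (2|5)=-1; (−1)^{4·3·2}·(-1)^3·(-1)^4 = -1.
v=3: a=3^3·(≡2), b=3^3·(≡1) mod 3; (2|3)=-1, (1|3)=+1; (−1)^{3·3·1}·(-1)^3·(+1)^3 = +1.
v=11: a=11^0·(≡2), b=11^2·(≡5) mod 11; (2|11)=-1, (5|11)=+1; (−1)^{0·2·5}·(-1)^2·(+1)^0 = +1.
v=17: a=17^0·(≡10), b=17^2·(≡16) mod 17; (10|17)=-1, (16|17)=+1; (−1)^{0·2·8}·(-1)^2·(+1)^0 = +1.
v=7: a=7^0·(≡2), b=7^-2·(≡3) mod 7; (2|7)=+1, (3|7)=-1; (−1)^{0·-2·3}·(+1)^-2·(-1)^0 = +1.
v=2: v_2(a)=6, v_2(b)=-9; units ≡ 5, 3 (mod 8); ε·ε+αω+βω = 0·1+6·1+-9·1 ≡ 1  ⇒  (a,b)_2 = -1.
v=13: a=13^0·(≡1), b=13^3·(≡4) mod 13; (1|13)=+1, (4|13)=+1; (−1)^{0·3·6}·(+1)^3·(+1)^0 = +1.
v=∞: -3 < 0 and 390 > 0  ⇒  (a,b)_∞ = +1.
(-3, 390 / ℚ) ramifies at {2, 5}: a division algebra.

[2, 5]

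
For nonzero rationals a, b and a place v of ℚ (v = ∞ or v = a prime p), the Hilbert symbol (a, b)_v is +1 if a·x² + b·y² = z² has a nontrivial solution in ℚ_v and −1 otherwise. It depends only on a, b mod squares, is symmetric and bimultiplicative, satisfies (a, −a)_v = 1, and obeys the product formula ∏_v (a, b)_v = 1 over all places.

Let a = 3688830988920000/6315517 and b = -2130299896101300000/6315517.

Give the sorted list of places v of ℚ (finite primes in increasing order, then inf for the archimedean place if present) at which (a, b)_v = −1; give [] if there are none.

Mod squares: a ≡ 39, b ≡ -10010. Check v ∈ {∞, 2, 3, 5, 7, 11, 13, 17, 23, 41}.
v=5: a=5^4·(≡1), b=5^5·(≡2) mod 5; (1|5)=+1, (2|5)=-1; (−1)^{4·5·2}·(+1)^5·(-1)^4 = +1.
v=2: v_2(a)=6, v_2(b)=5; units ≡ 7, 3 (mod 8); ε·ε+αω+βω = 1·1+6·1+5·0 ≡ 1  ⇒  (a,b)_2 = -1.
v=41: a=41^-2·(≡16), b=41^-2·(≡26) mod 41; (16|41)=+1, (26|41)=-1; (−1)^{-2·-2·20}·(+1)^-2·(-1)^-2 = +1.
v=∞: 39 > 0 and -10010 < 0  ⇒  (a,b)_∞ = +1.
v=17: a=17^-2·(≡10), b=17^-2·(≡5) mod 17; (10|17)=-1, (5|17)=-1; (−1)^{-2·-2·8}·(-1)^-2·(-1)^-2 = +1.
v=13: a=13^-1·(≡12), b=13^-1·(≡12) mod 13; (12|13)=+1, (12|13)=+1; (−1)^{-1·-1·6}·(+1)^-1·(+1)^-1 = +1.
v=23: a=23^2·(≡16), b=23^2·(≡6) mod 23; (16|23)=+1, (6|23)=+1; (−1)^{2·2·11}·(+1)^2·(+1)^2 = +1.
v=11: a=11^4·(≡2), b=11^5·(≡5) mod 11; (2|11)=-1, (5|11)=+1; (−1)^{4·5·5}·(-1)^5·(+1)^4 = -1.
v=3: a=3^5·(≡1), b=3^6·(≡1) mod 3; (1|3)=+1, (1|3)=+1; (−1)^{5·6·1}·(+1)^6·(+1)^5 = +1.
v=7: a=7^2·(≡4), b=7^3·(≡6) mod 7; (4|7)=+1, (6|7)=-1; (−1)^{2·3·3}·(+1)^3·(-1)^2 = +1.
(39, -10010 / ℚ) ramifies at {2, 11}: a division algebra.

[2, 11]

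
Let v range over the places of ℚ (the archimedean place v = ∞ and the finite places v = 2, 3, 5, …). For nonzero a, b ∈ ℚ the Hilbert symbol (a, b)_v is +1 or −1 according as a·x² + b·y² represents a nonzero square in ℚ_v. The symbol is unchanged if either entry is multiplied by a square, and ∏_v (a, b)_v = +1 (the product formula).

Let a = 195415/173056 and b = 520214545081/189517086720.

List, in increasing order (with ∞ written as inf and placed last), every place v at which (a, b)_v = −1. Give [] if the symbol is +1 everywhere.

[5, 17]

(a, b) ≡ (1615, 5) mod (ℚ^×)²; places V = {2, 3, 5, 7, 11, 13, 17, 19, 29, ∞}.
(a,b)_∞: sgn(1615)=+, sgn(5)=+, so +1.
(a,b)_17: α=1, u≡12; β=2, v≡12 (mod 17); (12|17)=-1, (12|17)=-1; sign (−1)^0·-1^2·-1^1 = -1.
(a,b)_7: α=0, u≡5; β=2, v≡3 (mod 7); (5|7)=-1, (3|7)=-1; sign (−1)^0·-1^2·-1^0 = +1.
(a,b)_13: α=-2, u≡9; β=-4, v≡11 (mod 13); (9|13)=+1, (11|13)=-1; sign (−1)^0·+1^-4·-1^-2 = +1.
(a,b)_11: α=2, u≡5; β=2, v≡3 (mod 11); (5|11)=+1, (3|11)=+1; sign (−1)^0·+1^2·+1^2 = +1.
(a,b)_2: α=-10, β=-14; u≡7, v≡5 (mod 8); ε(u)ε(v)=1·0, αω(v)=-10·1, βω(u)=-14·0; sum ≡ 0  ⇒  +1.
(a,b)_5: α=1, u≡3; β=-1, v≡4 (mod 5); (3|5)=-1, (4|5)=+1; sign (−1)^0·-1^-1·+1^1 = -1.
(a,b)_19: α=1, u≡11; β=2, v≡7 (mod 19); (11|19)=+1, (7|19)=+1; sign (−1)^0·+1^2·+1^1 = +1.
(a,b)_29: α=0, u≡1; β=2, v≡6 (mod 29); (1|29)=+1, (6|29)=+1; sign (−1)^0·+1^2·+1^0 = +1.
(a,b)_3: α=0, u≡1; β=-4, v≡2 (mod 3); (1|3)=+1, (2|3)=-1; sign (−1)^0·+1^-4·-1^0 = +1.
Ram(1615, 5) = {5, 17}; no ℚ_5-point on the conic.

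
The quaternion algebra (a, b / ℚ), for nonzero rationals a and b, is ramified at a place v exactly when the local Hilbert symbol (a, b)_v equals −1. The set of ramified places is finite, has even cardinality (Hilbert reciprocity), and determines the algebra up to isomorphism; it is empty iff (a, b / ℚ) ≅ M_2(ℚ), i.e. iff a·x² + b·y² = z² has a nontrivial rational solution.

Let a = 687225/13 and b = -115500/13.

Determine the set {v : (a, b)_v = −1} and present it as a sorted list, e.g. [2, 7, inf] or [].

(a, b) ≡ (7293, -15015) mod (ℚ^×)²; places V = {2, 3, 5, 7, 11, 13, 17, ∞}.
(a,b)_∞: sgn(7293)=+, sgn(-15015)=−, so +1.
(a,b)_17: α=1, u≡13; β=0, v≡9 (mod 17); (13|17)=+1, (9|17)=+1; sign (−1)^0·+1^0·+1^1 = +1.
(a,b)_5: α=2, u≡3; β=3, v≡2 (mod 5); (3|5)=-1, (2|5)=-1; sign (−1)^0·-1^3·-1^2 = -1.
(a,b)_7: α=2, u≡3; β=1, v≡1 (mod 7); (3|7)=-1, (1|7)=+1; sign (−1)^0·-1^1·+1^2 = -1.
(a,b)_11: α=1, u≡3; β=1, v≡8 (mod 11); (3|11)=+1, (8|11)=-1; sign (−1)^1·+1^1·-1^1 = +1.
(a,b)_2: α=0, β=2; u≡5, v≡1 (mod 8); ε(u)ε(v)=0·0, αω(v)=0·0, βω(u)=2·1; sum ≡ 0  ⇒  +1.
(a,b)_3: α=1, u≡1; β=1, v≡2 (mod 3); (1|3)=+1, (2|3)=-1; sign (−1)^1·+1^1·-1^1 = +1.
(a,b)_13: α=-1, u≡6; β=-1, v≡5 (mod 13); (6|13)=-1, (5|13)=-1; sign (−1)^0·-1^-1·-1^-1 = +1.
Ram(7293, -15015) = {5, 7}; no ℚ_5-point on the conic.

[5, 7]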